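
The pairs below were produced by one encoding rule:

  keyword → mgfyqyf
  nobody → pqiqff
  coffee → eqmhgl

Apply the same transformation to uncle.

The shifts repeat in a cycle of length 3: positions 0,1,… shift by +2, +2, +7, then the pattern repeats.
For uncle: u+2=w, n+2=p, c+7=j, l+2=n, e+2=g.

wpjng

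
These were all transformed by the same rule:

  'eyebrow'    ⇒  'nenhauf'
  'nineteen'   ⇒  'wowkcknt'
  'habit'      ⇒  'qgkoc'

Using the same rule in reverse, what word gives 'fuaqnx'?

Shifts by position in eyebrow: pos 0: e→n (+9), pos 1: y→e (+6), pos 2: e→n (+9), pos 3: b→h (+6) — repeating every 2. It's a Vigenère-style cipher with numeric key [9,6]: position i shifts by key[i mod 2].
Undoing it on fuaqnx: f−9=w, u−6=o, a−9=r, q−6=k, n−9=e, x−6=r.

worker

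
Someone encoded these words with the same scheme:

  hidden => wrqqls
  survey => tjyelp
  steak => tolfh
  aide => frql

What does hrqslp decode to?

h(7)→w(22) and i(8)→r(17) fit y≡21x+5 (mod 26); the inverse of 21 mod 26 is 5. This is an affine cipher: with a=0,…,z=25, each position x becomes (21x+5) mod 26.
Decoding hrqslp: h(7)→5·(7−5)≡10=k; r(17)→5·(17−5)≡8=i; q(16)→5·(16−5)≡3=d; s(18)→5·(18−5)≡13=n; l(11)→5·(11−5)≡4=e; p(15)→5·(15−5)≡24=y (all mod 26).

kidney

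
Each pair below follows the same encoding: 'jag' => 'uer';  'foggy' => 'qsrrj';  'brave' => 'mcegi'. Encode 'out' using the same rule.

The shift depends on letter class: consonant j→u is +11, but vowel a→e is +4. Two shifts are in play — +4 for a/e/i/o/u, +11 for every other letter.
Applying it to out: o(vowel)+4=s, u(vowel)+4=y, t(cons)+11=e.

sye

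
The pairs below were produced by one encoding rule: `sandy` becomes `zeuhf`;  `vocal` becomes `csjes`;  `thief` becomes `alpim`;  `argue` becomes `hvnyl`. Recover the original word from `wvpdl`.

The shifts repeat in a cycle of length 2: positions 0,1,… shift by +7, +4, then the pattern repeats.
Decoding wvpdl: w−7=p, v−4=r, p−7=i, d−4=z, l−7=e.

prize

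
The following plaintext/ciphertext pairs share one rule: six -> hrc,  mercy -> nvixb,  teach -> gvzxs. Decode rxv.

ice

Each pair mirrors across the alphabet (s↔h, i↔r, x↔c): positions sum to 25. This is the alphabet-reversal cipher (Atbash): a becomes z, b becomes y, etc.
Undoing it on rxv: r↔i, x↔c, v↔e.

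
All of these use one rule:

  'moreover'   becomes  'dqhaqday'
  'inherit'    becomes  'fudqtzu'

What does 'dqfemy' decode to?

master

Two steps: reverse the string, then apply a Caesar shift of +12.
Undoing it on dqfemy: shift back: d−12=r, q−12=e, f−12=t, e−12=s, m−12=a, y−12=m → retsam; then reverse → master.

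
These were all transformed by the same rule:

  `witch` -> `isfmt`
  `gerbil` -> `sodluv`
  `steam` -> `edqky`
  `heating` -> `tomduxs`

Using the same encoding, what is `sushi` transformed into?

A repeating key of period 2 is used — shifts +12, +10 over and over.
Applying it to sushi: s+12=e, u+10=e, s+12=e, h+10=r, i+12=u.

eeeru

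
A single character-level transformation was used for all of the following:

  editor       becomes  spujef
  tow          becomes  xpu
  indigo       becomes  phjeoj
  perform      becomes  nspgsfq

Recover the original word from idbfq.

peach

The output letters match the input read backwards, each shifted +1: editor reversed is rotide. The word is reversed, then every letter is shifted forward by 1.
Undoing it on idbfq: shift back: i−1=h, d−1=c, b−1=a, f−1=e, q−1=p → hcaep; then reverse → peach.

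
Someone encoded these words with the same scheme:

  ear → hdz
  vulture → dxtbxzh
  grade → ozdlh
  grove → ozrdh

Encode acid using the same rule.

The shift depends on letter class: consonant r→z is +8, but vowel e→h is +3. Vowels shift forward by 3 and consonants shift forward by 8.
For acid: a(vowel)+3=d, c(cons)+8=k, i(vowel)+3=l, d(cons)+8=l.

dkll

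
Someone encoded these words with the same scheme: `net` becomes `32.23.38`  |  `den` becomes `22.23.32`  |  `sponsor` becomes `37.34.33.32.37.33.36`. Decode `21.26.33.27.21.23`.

choice

n is letter #14 and maps to 32: an offset of 18. Each letter is replaced by its alphabet position (a=1..z=26) + 18.
Reversing it on 21.26.33.27.21.23: 21→(21−18)÷1=3=c, 26→(26−18)÷1=8=h, 33→(33−18)÷1=15=o, 27→(27−18)÷1=9=i, 21→(21−18)÷1=3=c, 23→(23−18)÷1=5=e.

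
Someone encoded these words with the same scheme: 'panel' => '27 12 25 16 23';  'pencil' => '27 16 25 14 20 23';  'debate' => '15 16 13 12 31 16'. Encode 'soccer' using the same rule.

p is letter #16 and maps to 27: an offset of 11. The number is (letter's place in the alphabet, a=1) + 11.
For soccer: s=19→30, o=15→26, c=3→14, c=3→14, e=5→16, r=18→29.

30 26 14 14 16 29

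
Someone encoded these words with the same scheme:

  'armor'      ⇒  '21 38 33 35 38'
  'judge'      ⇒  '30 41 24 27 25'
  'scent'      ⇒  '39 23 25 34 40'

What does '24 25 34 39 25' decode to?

dense

Letters become their 1-based position plus 20 (so a→21, b→22, …).
Decoding 24 25 34 39 25: 24→(24−20)÷1=4=d, 25→(25−20)÷1=5=e, 34→(34−20)÷1=14=n, 39→(39−20)÷1=19=s, 25→(25−20)÷1=5=e.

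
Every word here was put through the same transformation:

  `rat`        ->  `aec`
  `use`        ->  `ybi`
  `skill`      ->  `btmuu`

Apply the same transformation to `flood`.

oussm

The rule splits by letter class: vowels +4, consonants +9.
For flood: f(cons)+9=o, l(cons)+9=u, o(vowel)+4=s, o(vowel)+4=s, d(cons)+9=m.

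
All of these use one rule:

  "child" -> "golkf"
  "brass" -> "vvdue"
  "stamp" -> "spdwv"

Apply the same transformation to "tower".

uhzrw

The output letters match the input read backwards, each shifted +3: child reversed is dlihc. Read the word backwards and shift each letter +3.
For tower: reverse → rewot; then shift: r+3=u, e+3=h, w+3=z, o+3=r, t+3=w.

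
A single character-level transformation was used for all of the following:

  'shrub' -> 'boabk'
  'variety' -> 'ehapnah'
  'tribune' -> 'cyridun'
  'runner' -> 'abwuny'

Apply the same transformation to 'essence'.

Shifts by position in shrub: pos 0: s→b (+9), pos 1: h→o (+7), pos 2: r→a (+9), pos 3: u→b (+7) — repeating every 2. It's a Vigenère-style cipher with numeric key [9,7]: position i shifts by key[i mod 2].
Applying it to essence: e+9=n, s+7=z, s+9=b, e+7=l, n+9=w, c+7=j, e+9=n.

nzblwjn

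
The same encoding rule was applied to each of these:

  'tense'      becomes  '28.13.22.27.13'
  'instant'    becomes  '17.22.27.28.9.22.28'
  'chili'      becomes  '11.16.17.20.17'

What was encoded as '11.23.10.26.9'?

cobra

t is letter #20 and maps to 28: an offset of 8. The number is (letter's place in the alphabet, a=1) + 8.
Undoing it on 11.23.10.26.9: 11→(11−8)÷1=3=c, 23→(23−8)÷1=15=o, 10→(10−8)÷1=2=b, 26→(26−8)÷1=18=r, 9→(9−8)÷1=1=a.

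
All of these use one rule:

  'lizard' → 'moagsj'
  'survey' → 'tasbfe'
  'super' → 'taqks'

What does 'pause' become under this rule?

qgvyf

A repeating key of period 2 is used — shifts +1, +6 over and over.
On pause: p+1=q, a+6=g, u+1=v, s+6=y, e+1=f.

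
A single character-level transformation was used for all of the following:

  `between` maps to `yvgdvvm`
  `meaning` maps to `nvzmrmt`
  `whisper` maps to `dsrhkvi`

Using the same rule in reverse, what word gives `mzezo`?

Each pair mirrors across the alphabet (b↔y, e↔v, t↔g): positions sum to 25. Each letter is replaced by its mirror in the alphabet: a↔z, b↔y, c↔x, and so on (the Atbash cipher).
Reversing it on mzezo: m↔n, z↔a, e↔v, z↔a, o↔l.

naval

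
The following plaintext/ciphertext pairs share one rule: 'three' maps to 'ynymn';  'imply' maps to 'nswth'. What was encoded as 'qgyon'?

The shift increases by 1 at each position, starting from +5: 5, 6, 7, ….
Decoding qgyon: q−5=l, g−6=a, y−7=r, o−8=g, n−9=e.

large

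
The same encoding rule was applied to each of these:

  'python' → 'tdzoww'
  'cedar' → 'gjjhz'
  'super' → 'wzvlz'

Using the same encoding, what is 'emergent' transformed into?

Each letter shifts forward by (position + 4), i.e. 4, 5, 6, … — the shift grows by one for each successive letter.
Applying it to emergent: e+4=i, m+5=r, e+6=k, r+7=y, g+8=o, e+9=n, n+10=x, t+11=e.

irkyonxe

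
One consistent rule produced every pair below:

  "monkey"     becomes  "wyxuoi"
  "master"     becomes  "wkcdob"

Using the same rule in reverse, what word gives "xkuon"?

Compare letters: m→w is +10, o→y is +10, n→x is +10 — a constant shift. It's a constant shift of +10 (ROT10).
Undoing it on xkuon: x−10=n, k−10=a, u−10=k, o−10=e, n−10=d.

naked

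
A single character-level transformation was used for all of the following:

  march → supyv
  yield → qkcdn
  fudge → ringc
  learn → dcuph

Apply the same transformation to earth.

cuptv

m(12)→s(18) and a(0)→u(20) fit y≡15x+20 (mod 26); the inverse of 15 mod 26 is 7. Each letter's alphabet position (a=0..z=25) is mapped through 15·x+20 mod 26 — an affine cipher.
Applying it to earth: e(4)→15·4+20≡2=c; a(0)→15·0+20≡20=u; r(17)→15·17+20≡15=p; t(19)→15·19+20≡19=t; h(7)→15·7+20≡21=v (all mod 26).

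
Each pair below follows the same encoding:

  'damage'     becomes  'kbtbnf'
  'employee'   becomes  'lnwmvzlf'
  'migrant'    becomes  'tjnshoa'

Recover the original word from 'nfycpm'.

gerbil

Shifts by position in damage: pos 0: d→k (+7), pos 1: a→b (+1), pos 2: m→t (+7), pos 3: a→b (+1) — repeating every 2. A repeating key of period 2 is used — shifts +7, +1 over and over.
Undoing it on nfycpm: n−7=g, f−1=e, y−7=r, c−1=b, p−7=i, m−1=l.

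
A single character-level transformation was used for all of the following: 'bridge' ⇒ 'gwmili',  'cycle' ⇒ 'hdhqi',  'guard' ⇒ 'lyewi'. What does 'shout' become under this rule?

xmsyy

The shift depends on letter class: consonant b→g is +5, but vowel i→m is +4. Two shifts are in play — +4 for a/e/i/o/u, +5 for every other letter.
Applying it to shout: s(cons)+5=x, h(cons)+5=m, o(vowel)+4=s, u(vowel)+4=y, t(cons)+5=y.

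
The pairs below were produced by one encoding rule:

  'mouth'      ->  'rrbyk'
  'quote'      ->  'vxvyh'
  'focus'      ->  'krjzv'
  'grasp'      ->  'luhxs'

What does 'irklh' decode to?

Shifts by position in mouth: pos 0: m→r (+5), pos 1: o→r (+3), pos 2: u→b (+7), pos 3: t→y (+5), pos 4: h→k (+3) — repeating every 3. It's a Vigenère-style cipher with numeric key [5,3,7]: position i shifts by key[i mod 3].
Decoding irklh: i−5=d, r−3=o, k−7=d, l−5=g, h−3=e.

dodge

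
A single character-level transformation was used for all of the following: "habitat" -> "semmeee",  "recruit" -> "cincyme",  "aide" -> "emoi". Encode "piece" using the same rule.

The shift depends on letter class: consonant h→s is +11, but vowel a→e is +4. Vowels shift forward by 4 and consonants shift forward by 11.
Applying it to piece: p(cons)+11=a, i(vowel)+4=m, e(vowel)+4=i, c(cons)+11=n, e(vowel)+4=i.

amini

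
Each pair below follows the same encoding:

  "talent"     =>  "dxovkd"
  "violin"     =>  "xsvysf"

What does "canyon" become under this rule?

Read the word backwards and shift each letter +10.
Applying it to canyon: reverse → noynac; then shift: n+10=x, o+10=y, y+10=i, n+10=x, a+10=k, c+10=m.

xyixkm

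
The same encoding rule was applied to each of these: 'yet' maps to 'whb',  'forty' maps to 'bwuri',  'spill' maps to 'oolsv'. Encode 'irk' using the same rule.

The output letters match the input read backwards, each shifted +3: yet reversed is tey. Read the word backwards and shift each letter +3.
On irk: reverse → kri; then shift: k+3=n, r+3=u, i+3=l.

nul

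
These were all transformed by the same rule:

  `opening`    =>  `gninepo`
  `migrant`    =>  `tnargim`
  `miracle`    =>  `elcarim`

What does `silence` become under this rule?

ecnelis

The output letters match the input read backwards: opening reversed is gninepo. The word is simply reversed.
For silence: reverse → ecnelis.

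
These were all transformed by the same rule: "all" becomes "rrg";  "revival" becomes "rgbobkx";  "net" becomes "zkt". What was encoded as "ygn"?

has

The word is reversed, then every letter is shifted forward by 6.
Decoding ygn: shift back: y−6=s, g−6=a, n−6=h → sah; then reverse → has.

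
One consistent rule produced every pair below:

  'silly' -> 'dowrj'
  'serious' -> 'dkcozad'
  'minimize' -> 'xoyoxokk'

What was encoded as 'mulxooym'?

Shifts by position in silly: pos 0: s→d (+11), pos 1: i→o (+6), pos 2: l→w (+11), pos 3: l→r (+6) — repeating every 2. The shifts repeat in a cycle of length 2: positions 0,1,… shift by +11, +6, then the pattern repeats.
Decoding mulxooym: m−11=b, u−6=o, l−11=a, x−6=r, o−11=d, o−6=i, y−11=n, m−6=g.

boarding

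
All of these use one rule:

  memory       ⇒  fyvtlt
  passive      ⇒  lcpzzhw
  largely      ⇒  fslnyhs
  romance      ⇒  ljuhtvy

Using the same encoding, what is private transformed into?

lahcpyw

The output letters match the input read backwards, each shifted +7: memory reversed is yromem. Two steps: reverse the string, then apply a Caesar shift of +7.
Applying it to private: reverse → etavirp; then shift: e+7=l, t+7=a, a+7=h, v+7=c, i+7=p, r+7=y, p+7=w.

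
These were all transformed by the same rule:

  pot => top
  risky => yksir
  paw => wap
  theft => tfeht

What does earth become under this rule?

htrae

The output letters match the input read backwards: pot reversed is top. It's just the letters in reverse order.
For earth: reverse → htrae.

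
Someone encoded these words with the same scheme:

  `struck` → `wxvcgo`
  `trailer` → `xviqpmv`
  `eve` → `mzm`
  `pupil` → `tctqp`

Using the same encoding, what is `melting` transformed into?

qmpxqrk

Vowels shift forward by 8 and consonants shift forward by 4.
For melting: m(cons)+4=q, e(vowel)+8=m, l(cons)+4=p, t(cons)+4=x, i(vowel)+8=q, n(cons)+4=r, g(cons)+4=k.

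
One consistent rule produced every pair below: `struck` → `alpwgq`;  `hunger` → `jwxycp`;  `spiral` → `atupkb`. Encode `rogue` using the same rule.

s(18)→a(0) and t(19)→l(11) fit y≡11x+10 (mod 26); the inverse of 11 mod 26 is 19. Each letter's alphabet position (a=0..z=25) is mapped through 11·x+10 mod 26 — an affine cipher.
For rogue: r(17)→11·17+10≡15=p; o(14)→11·14+10≡8=i; g(6)→11·6+10≡24=y; u(20)→11·20+10≡22=w; e(4)→11·4+10≡2=c (all mod 26).

piywc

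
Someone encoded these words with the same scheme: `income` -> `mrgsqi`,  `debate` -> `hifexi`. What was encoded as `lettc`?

happy

Compare letters: i→m is +4, n→r is +4, c→g is +4 — a constant shift. It's a constant shift of +4 (ROT4).
Decoding lettc: l−4=h, e−4=a, t−4=p, t−4=p, c−4=y.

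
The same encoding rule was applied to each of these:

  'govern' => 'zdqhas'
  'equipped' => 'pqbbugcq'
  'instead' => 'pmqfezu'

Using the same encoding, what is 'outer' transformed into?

The output letters match the input read backwards, each shifted +12: govern reversed is nrevog. Read the word backwards and shift each letter +12.
For outer: reverse → retuo; then shift: r+12=d, e+12=q, t+12=f, u+12=g, o+12=a.

dqfga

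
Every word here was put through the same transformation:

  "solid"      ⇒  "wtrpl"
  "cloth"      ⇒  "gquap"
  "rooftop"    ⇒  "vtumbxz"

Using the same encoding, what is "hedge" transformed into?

ljjnm

In solid: s→w is +4, o→t is +5, l→r is +6, i→p is +7 — the shift increases by 1 each position. Each letter shifts forward by (position + 4), i.e. 4, 5, 6, … — the shift grows by one for each successive letter.
Applying it to hedge: h+4=l, e+5=j, d+6=j, g+7=n, e+8=m.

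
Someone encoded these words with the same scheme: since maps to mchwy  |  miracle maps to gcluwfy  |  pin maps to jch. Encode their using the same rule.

Compare letters: s→m is +20, i→c is +20, n→h is +20 — a constant shift. This is a Caesar cipher with shift 20.
On their: t+20=n, h+20=b, e+20=y, i+20=c, r+20=l.

nbycl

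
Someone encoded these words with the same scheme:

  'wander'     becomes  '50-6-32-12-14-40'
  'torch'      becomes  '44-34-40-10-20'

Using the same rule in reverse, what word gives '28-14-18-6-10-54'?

w(#23)→50 and a(#1)→6: differences scale by 2, so n = 2·pos + 4. With a=1..z=26, the number is 2·pos + 4.
Undoing it on 28-14-18-6-10-54: 28→(28−4)÷2=12=l, 14→(14−4)÷2=5=e, 18→(18−4)÷2=7=g, 6→(6−4)÷2=1=a, 10→(10−4)÷2=3=c, 54→(54−4)÷2=25=y.

legacy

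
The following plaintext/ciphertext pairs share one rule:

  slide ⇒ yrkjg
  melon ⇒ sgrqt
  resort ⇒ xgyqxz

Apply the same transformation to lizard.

Two shifts are in play — +2 for a/e/i/o/u, +6 for every other letter.
Applying it to lizard: l(cons)+6=r, i(vowel)+2=k, z(cons)+6=f, a(vowel)+2=c, r(cons)+6=x, d(cons)+6=j.

rkfcxj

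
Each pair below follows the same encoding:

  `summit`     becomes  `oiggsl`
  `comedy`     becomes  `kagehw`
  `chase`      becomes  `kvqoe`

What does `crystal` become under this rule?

s(18)→o(14) and u(20)→i(8) fit y≡23x+16 (mod 26); the inverse of 23 mod 26 is 17. Each letter's alphabet position (a=0..z=25) is mapped through 23·x+16 mod 26 — an affine cipher.
Applying it to crystal: c(2)→23·2+16≡10=k; r(17)→23·17+16≡17=r; y(24)→23·24+16≡22=w; s(18)→23·18+16≡14=o; t(19)→23·19+16≡11=l; a(0)→23·0+16≡16=q; l(11)→23·11+16≡9=j (all mod 26).

krwolqj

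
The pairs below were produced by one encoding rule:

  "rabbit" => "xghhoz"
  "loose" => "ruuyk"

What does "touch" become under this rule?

zuain

Compare letters: r→x is +6, a→g is +6, b→h is +6 — a constant shift. This is a Caesar cipher with shift 6.
On touch: t+6=z, o+6=u, u+6=a, c+6=i, h+6=n.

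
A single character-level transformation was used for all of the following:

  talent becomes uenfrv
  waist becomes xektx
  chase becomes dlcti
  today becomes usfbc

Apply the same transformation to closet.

Shifts by position in talent: pos 0: t→u (+1), pos 1: a→e (+4), pos 2: l→n (+2), pos 3: e→f (+1), pos 4: n→r (+4), pos 5: t→v (+2) — repeating every 3. It's a Vigenère-style cipher with numeric key [1,4,2]: position i shifts by key[i mod 3].
Applying it to closet: c+1=d, l+4=p, o+2=q, s+1=t, e+4=i, t+2=v.

dpqtiv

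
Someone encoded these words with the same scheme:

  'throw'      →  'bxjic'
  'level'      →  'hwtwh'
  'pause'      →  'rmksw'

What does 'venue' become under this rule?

twzkw

t(19)→b(1) and h(7)→x(23) fit y≡9x+12 (mod 26); the inverse of 9 mod 26 is 3. Each letter's alphabet position (a=0..z=25) is mapped through 9·x+12 mod 26 — an affine cipher.
For venue: v(21)→9·21+12≡19=t; e(4)→9·4+12≡22=w; n(13)→9·13+12≡25=z; u(20)→9·20+12≡10=k; e(4)→9·4+12≡22=w (all mod 26).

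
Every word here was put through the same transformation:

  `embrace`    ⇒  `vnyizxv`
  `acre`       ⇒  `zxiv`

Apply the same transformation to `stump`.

hgfnk

Each pair mirrors across the alphabet (e↔v, m↔n, b↔y): positions sum to 25. This is the alphabet-reversal cipher (Atbash): a becomes z, b becomes y, etc.
On stump: s↔h, t↔g, u↔f, m↔n, p↔k.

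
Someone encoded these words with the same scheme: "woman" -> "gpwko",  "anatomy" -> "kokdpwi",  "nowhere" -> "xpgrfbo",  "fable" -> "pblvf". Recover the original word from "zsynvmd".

Shifts by position in woman: pos 0: w→g (+10), pos 1: o→p (+1), pos 2: m→w (+10), pos 3: a→k (+10), pos 4: n→o (+1) — repeating every 3. It's a Vigenère-style cipher with numeric key [10,1,10]: position i shifts by key[i mod 3].
Decoding zsynvmd: z−10=p, s−1=r, y−10=o, n−10=d, v−1=u, m−10=c, d−10=t.

product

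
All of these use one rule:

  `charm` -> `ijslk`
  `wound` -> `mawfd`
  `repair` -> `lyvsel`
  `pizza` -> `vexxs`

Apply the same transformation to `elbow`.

ypnam

c(2)→i(8) and h(7)→j(9) fit y≡21x+18 (mod 26); the inverse of 21 mod 26 is 5. This is an affine cipher: with a=0,…,z=25, each position x becomes (21x+18) mod 26.
On elbow: e(4)→21·4+18≡24=y; l(11)→21·11+18≡15=p; b(1)→21·1+18≡13=n; o(14)→21·14+18≡0=a; w(22)→21·22+18≡12=m (all mod 26).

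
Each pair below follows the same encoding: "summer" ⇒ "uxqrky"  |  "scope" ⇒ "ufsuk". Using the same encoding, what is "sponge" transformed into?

In summer: s→u is +2, u→x is +3, m→q is +4, m→r is +5 — the shift increases by 1 each position. Each letter shifts forward by (position + 2), i.e. 2, 3, 4, … — the shift grows by one for each successive letter.
Applying it to sponge: s+2=u, p+3=s, o+4=s, n+5=s, g+6=m, e+7=l.

usssml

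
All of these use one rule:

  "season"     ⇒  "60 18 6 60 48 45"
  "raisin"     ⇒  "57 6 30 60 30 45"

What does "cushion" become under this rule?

s(#19)→60 and e(#5)→18: differences scale by 3, so n = 3·pos + 3. Each letter becomes 3×(its alphabet position, a=1..z=26) + 3.
On cushion: c=3→12, u=21→66, s=19→60, h=8→27, i=9→30, o=15→48, n=14→45.

12 66 60 27 30 48 45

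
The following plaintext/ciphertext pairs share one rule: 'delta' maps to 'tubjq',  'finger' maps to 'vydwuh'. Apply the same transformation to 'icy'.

yso

Compare letters: d→t is +16, e→u is +16, l→b is +16 — a constant shift. This is a Caesar cipher with shift 16.
For icy: i+16=y, c+16=s, y+16=o.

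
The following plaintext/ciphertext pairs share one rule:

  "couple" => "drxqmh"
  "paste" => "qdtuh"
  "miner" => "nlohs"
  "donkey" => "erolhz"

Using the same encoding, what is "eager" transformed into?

hdhhs

The shift depends on letter class: consonant c→d is +1, but vowel o→r is +3. The rule splits by letter class: vowels +3, consonants +1.
Applying it to eager: e(vowel)+3=h, a(vowel)+3=d, g(cons)+1=h, e(vowel)+3=h, r(cons)+1=s.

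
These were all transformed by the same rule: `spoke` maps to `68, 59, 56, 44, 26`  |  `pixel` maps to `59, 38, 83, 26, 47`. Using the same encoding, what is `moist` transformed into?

s(#19)→68 and p(#16)→59: differences scale by 3, so n = 3·pos + 11. The formula is n = 3×(alphabet index, a=1) + 11.
Applying it to moist: m=13→50, o=15→56, i=9→38, s=19→68, t=20→71.

50, 56, 38, 68, 71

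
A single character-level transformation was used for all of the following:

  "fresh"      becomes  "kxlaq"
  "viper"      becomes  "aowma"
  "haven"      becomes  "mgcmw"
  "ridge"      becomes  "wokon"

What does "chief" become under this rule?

hnpmo

In fresh: f→k is +5, r→x is +6, e→l is +7, s→a is +8 — the shift increases by 1 each position. Letter i (0-indexed) is shifted by i+5, so successive shifts are 5, 6, 7, ….
For chief: c+5=h, h+6=n, i+7=p, e+8=m, f+9=o.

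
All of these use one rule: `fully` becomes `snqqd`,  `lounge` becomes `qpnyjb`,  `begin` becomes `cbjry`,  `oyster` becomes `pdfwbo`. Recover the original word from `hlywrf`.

f(5)→s(18) and u(20)→n(13) fit y≡17x+11 (mod 26); the inverse of 17 mod 26 is 23. Each letter's alphabet position (a=0..z=25) is mapped through 17·x+11 mod 26 — an affine cipher.
Undoing it on hlywrf: h(7)→23·(7−11)≡12=m; l(11)→23·(11−11)≡0=a; y(24)→23·(24−11)≡13=n; w(22)→23·(22−11)≡19=t; r(17)→23·(17−11)≡8=i; f(5)→23·(5−11)≡18=s (all mod 26).

mantis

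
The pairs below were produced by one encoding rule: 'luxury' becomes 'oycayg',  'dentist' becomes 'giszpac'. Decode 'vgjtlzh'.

scenery

In luxury: l→o is +3, u→y is +4, x→c is +5, u→a is +6 — the shift increases by 1 each position. Each letter shifts forward by (position + 3), i.e. 3, 4, 5, … — the shift grows by one for each successive letter.
Reversing it on vgjtlzh: v−3=s, g−4=c, j−5=e, t−6=n, l−7=e, z−8=r, h−9=y.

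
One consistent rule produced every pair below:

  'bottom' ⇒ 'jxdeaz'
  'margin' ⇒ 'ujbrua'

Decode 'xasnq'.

price

In bottom: b→j is +8, o→x is +9, t→d is +10, t→e is +11 — the shift increases by 1 each position. The shift increases by 1 at each position, starting from +8: 8, 9, 10, ….
Undoing it on xasnq: x−8=p, a−9=r, s−10=i, n−11=c, q−12=e.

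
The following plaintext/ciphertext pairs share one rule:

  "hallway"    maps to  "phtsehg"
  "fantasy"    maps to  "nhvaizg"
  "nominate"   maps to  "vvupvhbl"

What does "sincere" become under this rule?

Shifts by position in hallway: pos 0: h→p (+8), pos 1: a→h (+7), pos 2: l→t (+8), pos 3: l→s (+7) — repeating every 2. A repeating key of period 2 is used — shifts +8, +7 over and over.
On sincere: s+8=a, i+7=p, n+8=v, c+7=j, e+8=m, r+7=y, e+8=m.

apvjmym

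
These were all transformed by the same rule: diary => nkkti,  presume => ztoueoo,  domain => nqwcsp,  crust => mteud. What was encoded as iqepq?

Shifts by position in diary: pos 0: d→n (+10), pos 1: i→k (+2), pos 2: a→k (+10), pos 3: r→t (+2) — repeating every 2. The shifts repeat in a cycle of length 2: positions 0,1,… shift by +10, +2, then the pattern repeats.
Undoing it on iqepq: i−10=y, q−2=o, e−10=u, p−2=n, q−10=g.

young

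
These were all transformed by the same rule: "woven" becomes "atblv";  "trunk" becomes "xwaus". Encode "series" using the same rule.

wjxpmb

In woven: w→a is +4, o→t is +5, v→b is +6, e→l is +7 — the shift increases by 1 each position. The shift increases by 1 at each position, starting from +4: 4, 5, 6, ….
Applying it to series: s+4=w, e+5=j, r+6=x, i+7=p, e+8=m, s+9=b.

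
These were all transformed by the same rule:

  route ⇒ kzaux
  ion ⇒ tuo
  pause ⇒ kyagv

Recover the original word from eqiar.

The output letters match the input read backwards, each shifted +6: route reversed is etuor. Read the word backwards and shift each letter +6.
Undoing it on eqiar: shift back: e−6=y, q−6=k, i−6=c, a−6=u, r−6=l → ykcul; then reverse → lucky.

lucky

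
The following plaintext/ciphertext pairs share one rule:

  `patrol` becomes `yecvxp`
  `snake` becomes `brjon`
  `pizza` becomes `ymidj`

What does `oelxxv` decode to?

factor

The shifts repeat in a cycle of length 2: positions 0,1,… shift by +9, +4, then the pattern repeats.
Decoding oelxxv: o−9=f, e−4=a, l−9=c, x−4=t, x−9=o, v−4=r.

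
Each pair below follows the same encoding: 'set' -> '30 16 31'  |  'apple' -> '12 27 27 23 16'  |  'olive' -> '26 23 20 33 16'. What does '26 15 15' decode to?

s is letter #19 and maps to 30: an offset of 11. The number is (letter's place in the alphabet, a=1) + 11.
Decoding 26 15 15: 26→(26−11)÷1=15=o, 15→(15−11)÷1=4=d, 15→(15−11)÷1=4=d.

odd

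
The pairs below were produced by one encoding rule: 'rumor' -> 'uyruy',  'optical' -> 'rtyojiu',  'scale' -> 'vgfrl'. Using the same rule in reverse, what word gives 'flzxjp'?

church

Letter i (0-indexed) is shifted by i+3, so successive shifts are 3, 4, 5, ….
Undoing it on flzxjp: f−3=c, l−4=h, z−5=u, x−6=r, j−7=c, p−8=h.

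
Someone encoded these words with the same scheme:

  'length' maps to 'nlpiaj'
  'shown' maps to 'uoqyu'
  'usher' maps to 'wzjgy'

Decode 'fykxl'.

Shifts by position in length: pos 0: l→n (+2), pos 1: e→l (+7), pos 2: n→p (+2), pos 3: g→i (+2), pos 4: t→a (+7), pos 5: h→j (+2) — repeating every 3. The shifts repeat in a cycle of length 3: positions 0,1,… shift by +2, +7, +2, then the pattern repeats.
Reversing it on fykxl: f−2=d, y−7=r, k−2=i, x−2=v, l−7=e.

drive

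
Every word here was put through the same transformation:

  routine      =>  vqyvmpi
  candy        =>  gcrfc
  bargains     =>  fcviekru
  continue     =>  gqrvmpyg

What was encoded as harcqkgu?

dynamics

The shifts repeat in a cycle of length 2: positions 0,1,… shift by +4, +2, then the pattern repeats.
Decoding harcqkgu: h−4=d, a−2=y, r−4=n, c−2=a, q−4=m, k−2=i, g−4=c, u−2=s.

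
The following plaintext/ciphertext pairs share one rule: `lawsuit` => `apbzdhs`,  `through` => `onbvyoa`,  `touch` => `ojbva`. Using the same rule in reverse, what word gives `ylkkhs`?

ladder

The output letters match the input read backwards, each shifted +7: lawsuit reversed is tiuswal. Read the word backwards and shift each letter +7.
Reversing it on ylkkhs: shift back: y−7=r, l−7=e, k−7=d, k−7=d, h−7=a, s−7=l → reddal; then reverse → ladder.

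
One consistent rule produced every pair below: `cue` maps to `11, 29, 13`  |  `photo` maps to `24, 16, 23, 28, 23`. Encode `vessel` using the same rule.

30, 13, 27, 27, 13, 20

c is letter #3 and maps to 11: an offset of 8. Letters become their 1-based position plus 8 (so a→9, b→10, …).
For vessel: v=22→30, e=5→13, s=19→27, s=19→27, e=5→13, l=12→20.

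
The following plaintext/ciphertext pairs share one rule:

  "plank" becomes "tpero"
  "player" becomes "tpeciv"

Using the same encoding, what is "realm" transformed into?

Compare letters: p→t is +4, l→p is +4, a→e is +4 — a constant shift. It's a constant shift of +4 (ROT4).
Applying it to realm: r+4=v, e+4=i, a+4=e, l+4=p, m+4=q.

viepq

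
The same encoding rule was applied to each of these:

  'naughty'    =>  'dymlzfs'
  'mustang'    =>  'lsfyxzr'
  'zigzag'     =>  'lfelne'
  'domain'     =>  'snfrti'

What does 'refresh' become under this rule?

mxjwkjw

The output letters match the input read backwards, each shifted +5: naughty reversed is ythguan. Read the word backwards and shift each letter +5.
For refresh: reverse → hserfer; then shift: h+5=m, s+5=x, e+5=j, r+5=w, f+5=k, e+5=j, r+5=w.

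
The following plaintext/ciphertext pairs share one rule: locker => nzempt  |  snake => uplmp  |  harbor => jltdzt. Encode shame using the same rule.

ujlop

The shift depends on letter class: consonant l→n is +2, but vowel o→z is +11. Two shifts are in play — +11 for a/e/i/o/u, +2 for every other letter.
For shame: s(cons)+2=u, h(cons)+2=j, a(vowel)+11=l, m(cons)+2=o, e(vowel)+11=p.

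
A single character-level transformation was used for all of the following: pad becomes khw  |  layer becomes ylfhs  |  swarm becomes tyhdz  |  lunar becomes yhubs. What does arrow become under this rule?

dvyyh

Two steps: reverse the string, then apply a Caesar shift of +7.
On arrow: reverse → worra; then shift: w+7=d, o+7=v, r+7=y, r+7=y, a+7=h.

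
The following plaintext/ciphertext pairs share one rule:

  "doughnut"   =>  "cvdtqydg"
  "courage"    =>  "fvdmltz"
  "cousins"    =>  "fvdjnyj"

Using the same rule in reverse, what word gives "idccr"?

buddy

d(3)→c(2) and o(14)→v(21) fit y≡23x+11 (mod 26); the inverse of 23 mod 26 is 17. This is an affine cipher: with a=0,…,z=25, each position x becomes (23x+11) mod 26.
Decoding idccr: i(8)→17·(8−11)≡1=b; d(3)→17·(3−11)≡20=u; c(2)→17·(2−11)≡3=d; c(2)→17·(2−11)≡3=d; r(17)→17·(17−11)≡24=y (all mod 26).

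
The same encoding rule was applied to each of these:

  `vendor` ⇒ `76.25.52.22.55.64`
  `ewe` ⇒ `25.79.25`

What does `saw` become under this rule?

67.13.79

v(#22)→76 and e(#5)→25: differences scale by 3, so n = 3·pos + 10. Each letter becomes 3×(its alphabet position, a=1..z=26) + 10.
Applying it to saw: s=19→67, a=1→13, w=23→79.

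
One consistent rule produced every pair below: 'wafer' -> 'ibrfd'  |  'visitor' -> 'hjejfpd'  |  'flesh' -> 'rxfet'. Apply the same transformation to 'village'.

The shift depends on letter class: consonant w→i is +12, but vowel a→b is +1. Vowels shift forward by 1 and consonants shift forward by 12.
On village: v(cons)+12=h, i(vowel)+1=j, l(cons)+12=x, l(cons)+12=x, a(vowel)+1=b, g(cons)+12=s, e(vowel)+1=f.

hjxxbsf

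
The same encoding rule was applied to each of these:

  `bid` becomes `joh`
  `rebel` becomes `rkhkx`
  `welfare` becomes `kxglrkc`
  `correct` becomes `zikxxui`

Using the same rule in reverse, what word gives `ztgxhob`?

vibrant

The output letters match the input read backwards, each shifted +6: bid reversed is dib. The word is reversed, then every letter is shifted forward by 6.
Decoding ztgxhob: shift back: z−6=t, t−6=n, g−6=a, x−6=r, h−6=b, o−6=i, b−6=v → tnarbiv; then reverse → vibrant.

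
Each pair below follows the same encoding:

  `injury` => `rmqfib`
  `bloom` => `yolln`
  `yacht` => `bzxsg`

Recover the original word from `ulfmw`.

Each letter is replaced by its mirror in the alphabet: a↔z, b↔y, c↔x, and so on (the Atbash cipher).
Decoding ulfmw: u↔f, l↔o, f↔u, m↔n, w↔d.

found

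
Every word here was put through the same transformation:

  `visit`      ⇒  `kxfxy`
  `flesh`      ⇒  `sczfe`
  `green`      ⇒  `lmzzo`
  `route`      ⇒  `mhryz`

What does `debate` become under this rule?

gzubyz

v(21)→k(10) and i(8)→x(23) fit y≡19x+1 (mod 26); the inverse of 19 mod 26 is 11. This is an affine cipher: with a=0,…,z=25, each position x becomes (19x+1) mod 26.
On debate: d(3)→19·3+1≡6=g; e(4)→19·4+1≡25=z; b(1)→19·1+1≡20=u; a(0)→19·0+1≡1=b; t(19)→19·19+1≡24=y; e(4)→19·4+1≡25=z (all mod 26).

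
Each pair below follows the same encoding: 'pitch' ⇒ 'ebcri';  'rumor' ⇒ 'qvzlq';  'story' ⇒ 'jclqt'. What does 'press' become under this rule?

eqdjj

p(15)→e(4) and i(8)→b(1) fit y≡19x+5 (mod 26); the inverse of 19 mod 26 is 11. Treating letters as 0–25, the rule is x ↦ 19x + 5 (mod 26).
For press: p(15)→19·15+5≡4=e; r(17)→19·17+5≡16=q; e(4)→19·4+5≡3=d; s(18)→19·18+5≡9=j; s(18)→19·18+5≡9=j (all mod 26).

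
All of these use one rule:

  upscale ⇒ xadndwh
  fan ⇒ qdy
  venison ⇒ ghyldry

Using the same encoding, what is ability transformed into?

Two shifts are in play — +3 for a/e/i/o/u, +11 for every other letter.
For ability: a(vowel)+3=d, b(cons)+11=m, i(vowel)+3=l, l(cons)+11=w, i(vowel)+3=l, t(cons)+11=e, y(cons)+11=j.

dmlwlej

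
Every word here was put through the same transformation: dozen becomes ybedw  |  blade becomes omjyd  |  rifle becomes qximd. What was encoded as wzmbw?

nylon

d(3)→y(24) and o(14)→b(1) fit y≡5x+9 (mod 26); the inverse of 5 mod 26 is 21. This is an affine cipher: with a=0,…,z=25, each position x becomes (5x+9) mod 26.
Decoding wzmbw: w(22)→21·(22−9)≡13=n; z(25)→21·(25−9)≡24=y; m(12)→21·(12−9)≡11=l; b(1)→21·(1−9)≡14=o; w(22)→21·(22−9)≡13=n (all mod 26).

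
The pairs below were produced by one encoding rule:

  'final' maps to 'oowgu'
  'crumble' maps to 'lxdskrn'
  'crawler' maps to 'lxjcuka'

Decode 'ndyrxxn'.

Shifts by position in final: pos 0: f→o (+9), pos 1: i→o (+6), pos 2: n→w (+9), pos 3: a→g (+6) — repeating every 2. A repeating key of period 2 is used — shifts +9, +6 over and over.
Reversing it on ndyrxxn: n−9=e, d−6=x, y−9=p, r−6=l, x−9=o, x−6=r, n−9=e.

explore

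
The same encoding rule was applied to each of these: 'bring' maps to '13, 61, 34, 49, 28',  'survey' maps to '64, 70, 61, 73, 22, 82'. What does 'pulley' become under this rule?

55, 70, 43, 43, 22, 82

Each letter becomes 3×(its alphabet position, a=1..z=26) + 7.
Applying it to pulley: p=16→55, u=21→70, l=12→43, l=12→43, e=5→22, y=25→82.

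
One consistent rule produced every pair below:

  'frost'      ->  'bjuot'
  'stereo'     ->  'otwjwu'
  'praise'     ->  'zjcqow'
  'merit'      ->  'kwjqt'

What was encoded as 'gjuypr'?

f(5)→b(1) and r(17)→j(9) fit y≡5x+2 (mod 26); the inverse of 5 mod 26 is 21. This is an affine cipher: with a=0,…,z=25, each position x becomes (5x+2) mod 26.
Undoing it on gjuypr: g(6)→21·(6−2)≡6=g; j(9)→21·(9−2)≡17=r; u(20)→21·(20−2)≡14=o; y(24)→21·(24−2)≡20=u; p(15)→21·(15−2)≡13=n; r(17)→21·(17−2)≡3=d (all mod 26).

ground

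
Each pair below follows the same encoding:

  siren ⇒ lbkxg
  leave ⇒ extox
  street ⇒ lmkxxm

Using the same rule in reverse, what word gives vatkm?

chart

Compare letters: s→l is +19, i→b is +19, r→k is +19 — a constant shift. It's a constant shift of +19 (ROT19).
Undoing it on vatkm: v−19=c, a−19=h, t−19=a, k−19=r, m−19=t.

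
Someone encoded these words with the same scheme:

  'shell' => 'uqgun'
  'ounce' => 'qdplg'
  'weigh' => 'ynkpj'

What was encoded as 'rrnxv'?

pilot

Shifts by position in shell: pos 0: s→u (+2), pos 1: h→q (+9), pos 2: e→g (+2), pos 3: l→u (+9) — repeating every 2. It's a Vigenère-style cipher with numeric key [2,9]: position i shifts by key[i mod 2].
Reversing it on rrnxv: r−2=p, r−9=i, n−2=l, x−9=o, v−2=t.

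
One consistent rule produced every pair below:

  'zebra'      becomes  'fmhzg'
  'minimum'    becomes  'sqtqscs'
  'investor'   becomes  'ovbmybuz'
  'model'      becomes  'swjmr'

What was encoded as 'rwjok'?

lodge

It's a Vigenère-style cipher with numeric key [6,8]: position i shifts by key[i mod 2].
Reversing it on rwjok: r−6=l, w−8=o, j−6=d, o−8=g, k−6=e.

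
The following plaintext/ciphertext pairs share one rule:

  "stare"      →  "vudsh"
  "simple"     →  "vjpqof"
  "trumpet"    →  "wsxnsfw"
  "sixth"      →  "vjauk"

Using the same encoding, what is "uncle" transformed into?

The shifts repeat in a cycle of length 2: positions 0,1,… shift by +3, +1, then the pattern repeats.
Applying it to uncle: u+3=x, n+1=o, c+3=f, l+1=m, e+3=h.

xofmh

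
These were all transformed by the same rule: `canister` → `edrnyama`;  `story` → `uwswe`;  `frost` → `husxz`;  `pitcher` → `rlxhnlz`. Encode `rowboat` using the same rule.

traguhb

In canister: c→e is +2, a→d is +3, n→r is +4, i→n is +5 — the shift increases by 1 each position. Letter i (0-indexed) is shifted by i+2, so successive shifts are 2, 3, 4, ….
On rowboat: r+2=t, o+3=r, w+4=a, b+5=g, o+6=u, a+7=h, t+8=b.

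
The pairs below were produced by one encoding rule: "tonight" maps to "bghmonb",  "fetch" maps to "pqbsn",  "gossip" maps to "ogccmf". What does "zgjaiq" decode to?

Each letter's alphabet position (a=0..z=25) is mapped through 25·x+20 mod 26 — an affine cipher.
Reversing it on zgjaiq: z(25)→25·(25−20)≡21=v; g(6)→25·(6−20)≡14=o; j(9)→25·(9−20)≡11=l; a(0)→25·(0−20)≡20=u; i(8)→25·(8−20)≡12=m; q(16)→25·(16−20)≡4=e (all mod 26).

volume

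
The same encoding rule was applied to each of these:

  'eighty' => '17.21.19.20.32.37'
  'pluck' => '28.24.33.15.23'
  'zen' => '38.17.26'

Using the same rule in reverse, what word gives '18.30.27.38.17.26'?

frozen

e is letter #5 and maps to 17: an offset of 12. Letters become their 1-based position plus 12 (so a→13, b→14, …).
Undoing it on 18.30.27.38.17.26: 18→(18−12)÷1=6=f, 30→(30−12)÷1=18=r, 27→(27−12)÷1=15=o, 38→(38−12)÷1=26=z, 17→(17−12)÷1=5=e, 26→(26−12)÷1=14=n.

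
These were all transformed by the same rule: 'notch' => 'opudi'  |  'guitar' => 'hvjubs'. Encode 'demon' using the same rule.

Compare letters: n→o is +1, o→p is +1, t→u is +1 — a constant shift. It's a constant shift of +1 (ROT1).
For demon: d+1=e, e+1=f, m+1=n, o+1=p, n+1=o.

efnpo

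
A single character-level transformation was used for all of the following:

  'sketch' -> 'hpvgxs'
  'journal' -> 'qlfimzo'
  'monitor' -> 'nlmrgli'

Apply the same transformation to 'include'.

Each pair mirrors across the alphabet (s↔h, k↔p, e↔v): positions sum to 25. Each letter is replaced by its mirror in the alphabet: a↔z, b↔y, c↔x, and so on (the Atbash cipher).
Applying it to include: i↔r, n↔m, c↔x, l↔o, u↔f, d↔w, e↔v.

rmxofwv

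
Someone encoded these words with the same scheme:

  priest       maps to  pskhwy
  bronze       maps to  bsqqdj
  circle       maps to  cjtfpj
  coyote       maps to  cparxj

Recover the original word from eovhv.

In priest: p→p is +0, r→s is +1, i→k is +2, e→h is +3 — the shift increases by 1 each position. Letter i (0-indexed) is shifted by i+0, so successive shifts are 0, 1, 2, ….
Decoding eovhv: e−0=e, o−1=n, v−2=t, h−3=e, v−4=r.

enter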